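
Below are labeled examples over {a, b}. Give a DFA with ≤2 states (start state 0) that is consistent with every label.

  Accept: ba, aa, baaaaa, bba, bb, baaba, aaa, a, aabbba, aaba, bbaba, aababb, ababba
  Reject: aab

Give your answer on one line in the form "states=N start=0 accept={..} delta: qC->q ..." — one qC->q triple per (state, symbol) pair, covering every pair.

Fold the examples into a partial DFA from state 0: repeatedly fix the first undefined (state, symbol) met by the shortest-then-alphabetical prefix, trying targets in increasing order and rejecting any under which an Accept and a Reject string meet in one state with the same remainder; add a state when all current targets are rejected. Accepting states are where Accept strings end.
a: 0a undefined. 0a->0: ok.
b: 0b undefined. 0b->0: no, ba/aab meet in 0. Open state 1: 0b->1.
ba: 1a undefined. 1a->0: ok.
bb: 1b undefined. 1b->0: ok.
All examples now run through 2 states with every (state, symbol) defined. Accept strings end in {0}, Reject strings end in {1}; accept={0}.

states=2 start=0 accept={0} delta: 0a->0 0b->1 1a->0 1b->0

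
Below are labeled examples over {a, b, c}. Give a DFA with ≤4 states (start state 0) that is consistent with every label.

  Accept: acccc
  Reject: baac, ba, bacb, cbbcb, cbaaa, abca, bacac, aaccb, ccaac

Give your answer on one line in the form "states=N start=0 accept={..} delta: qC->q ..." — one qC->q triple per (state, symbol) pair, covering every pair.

Fold the examples into a partial DFA from state 0: repeatedly fix the first undefined (state, symbol) met by the shortest-then-alphabetical prefix, trying targets in increasing order and rejecting any under which an Accept and a Reject string meet in one state with the same remainder; add a state when all current targets are rejected. Accepting states are where Accept strings end.
a: 0a undefined. 0a->0: ok.
b: 0b undefined. 0b->0: ok.
c: 0c undefined. 0c->0: no, acccc/baac meet in 0. Open state 1: 0c->1.
cb: 1b undefined. 1b->0: ok.
cc: 1c undefined. 1c->0: no, acccc/ba meet in 0. 1c->1: no, acccc/baac meet in 1. Open state 2: 1c->2.
cca: 2a undefined. 2a->0: ok.
abca: 1a undefined. 1a->0: ok.
accc: 2c undefined. 2c->0: no, acccc/baac meet in 1. 2c->1: ok.
aaccb: 2b undefined. 2b->0: ok.
All examples now run through 3 states with every (state, symbol) defined. Accept strings end in {2}, Reject strings end in {0,1}; accept={2}.

states=3 start=0 accept={2} delta: 0a->0 0b->0 0c->1 1a->0 1b->0 1c->2 2a->0 2b->0 2c->1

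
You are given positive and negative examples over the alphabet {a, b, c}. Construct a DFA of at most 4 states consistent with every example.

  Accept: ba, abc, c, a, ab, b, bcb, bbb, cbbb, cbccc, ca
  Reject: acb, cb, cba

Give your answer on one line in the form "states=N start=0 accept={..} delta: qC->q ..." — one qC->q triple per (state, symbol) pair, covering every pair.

Grow the machine one transition at a time. Run the examples from 0; the earliest place one falls off (shortest prefix, ties alphabetical) gets sent to the lowest-numbered state that keeps every Accept/Reject pair distinguishable — a pair clashes when both reach the same state with identical unread suffix — and to a fresh state only if none does.
a: 0a undefined. 0a->0: ok.
b: 0b undefined. 0b->0: no, bcb/acb meet in 0 with "cb" left. Open state 1: 0b->1.
c: 0c undefined. 0c->0: no, ba/cba meet in 1 with "a" left. 0c->1: ok.
ba: 1a undefined. 1a->0: ok.
bb: 1b undefined. 1b->0: no, ba/acb meet in 0. 1b->1: no, ba/cba meet in 0. Open state 2: 1b->2.
bc: 1c undefined. 1c->0: ok.
bbb: 2b undefined. 2b->0: ok.
cba: 2a undefined. 2a->0: no, ba/cba meet in 0. 2a->1: no, c/cba meet in 1. 2a->2: ok.
cbc: 2c undefined. 2c->0: ok.
All examples now run through 3 states with every (state, symbol) defined. Accept strings end in {0,1}, Reject strings end in {2}; accept={0,1}.

states=3 start=0 accept={0,1} delta: 0a->0 0b->1 0c->1 1a->0 1b->2 1c->0 2a->2 2b->0 2c->0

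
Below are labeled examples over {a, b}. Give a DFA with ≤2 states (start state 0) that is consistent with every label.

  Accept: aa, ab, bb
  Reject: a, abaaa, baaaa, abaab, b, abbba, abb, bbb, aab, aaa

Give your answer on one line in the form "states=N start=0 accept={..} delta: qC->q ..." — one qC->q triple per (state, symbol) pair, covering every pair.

State merging on the prefix tree: take the shortest (then alphabetical) example prefix whose next move is undefined and point that move at state 0, else 1, else 2, ...; a target is out if some Accept/Reject pair would then sit in one state with the same input left (inseparable). If every existing state is out, open a new one.
a: 0a undefined. 0a->0: no, aa/a meet in 0. Open state 1: 0a->1.
b: 0b undefined. 0b->0: no, bb/b meet in 0. 0b->1: ok.
aa: 1a undefined. 1a->0: ok.
ab: 1b undefined. 1b->0: ok.
All examples now run through 2 states with every (state, symbol) defined. Accept strings end in {0}, Reject strings end in {1}; accept={0}.

states=2 start=0 accept={0} delta: 0a->1 0b->1 1a->0 1b->0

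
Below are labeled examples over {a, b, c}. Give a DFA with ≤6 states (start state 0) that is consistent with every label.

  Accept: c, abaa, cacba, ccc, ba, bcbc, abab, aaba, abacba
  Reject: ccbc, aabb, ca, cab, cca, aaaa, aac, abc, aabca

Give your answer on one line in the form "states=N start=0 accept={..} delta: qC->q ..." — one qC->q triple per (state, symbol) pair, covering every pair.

states=6 start=0 accept={1,2} delta: 0a->1 0b->0 0c->2 1a->2 1b->3 1c->0 2a->3 2b->0 2c->4 3a->5 3b->0 3c->0 4a->0 4b->1 4c->1 5a->1 5b->1 5c->0

State merging on the prefix tree: take the shortest (then alphabetical) example prefix whose next move is undefined and point that move at state 0, else 1, else 2, ...; a target is out if some Accept/Reject pair would then sit in one state with the same input left (inseparable). If every existing state is out, open a new one.
a: 0a undefined. 0a->0: no, c/aac meet in 0 with "c" left. Open state 1: 0a->1.
b: 0b undefined. 0b->0: ok.
c: 0c undefined. 0c->0: no, c/ccbc meet in 0. 0c->1: no, bcbc/abc meet in 1 with "bc" left. Open state 2: 0c->2.
aa: 1a undefined. 1a->0: no, c/aac meet in 2. 1a->1: no, ba/aaaa meet in 1. 1a->2: ok.
ab: 1b undefined. 1b->0: no, c/abc meet in 2. 1b->1: no, abaa/ca meet in 2 with "a" left. 1b->2: no, abaa/aaaa meet in 2 with "aa" left. Open state 3: 1b->3.
ca: 2a undefined. 2a->0: no, ba/aaaa meet in 1. 2a->1: no, c/aaaa meet in 2. 2a->2: no, c/ca meet in 2. 2a->3: ok.
cc: 2c undefined. 2c->0: no, c/ccbc meet in 2. 2c->1: no, c/cca meet in 2. 2c->2: no, c/aac meet in 2. 2c->3: no, ccc/abc meet in 3 with "c" left. Open state 4: 2c->4.
aab: 2b undefined. 2b->0: ok.
aba: 3a undefined. 3a->0: no, abab/aabb meet in 0. 3a->1: no, ba/aaaa meet in 1. 3a->2: no, c/aaaa meet in 2. 3a->3: no, abaa/ca meet in 3. 3a->4: no, abaa/cca meet in 4 with "a" left. Open state 5: 3a->5.
abc: 3c undefined. 3c->0: ok.
cab: 3b undefined. 3b->0: ok.
cca: 4a undefined. 4a->0: ok.
ccb: 4b undefined. 4b->0: no, c/ccbc meet in 2. 4b->1: ok.
ccc: 4c undefined. 4c->0: no, ccc/aabb meet in 0. 4c->1: ok.
abaa: 5a undefined. 5a->0: no, abaa/aabb meet in 0. 5a->1: ok.
abab: 5b undefined. 5b->0: no, abab/aabb meet in 0. 5b->1: ok.
abac: 5c undefined. 5c->0: ok.
ccbc: 1c undefined. 1c->0: ok.
All examples now run through 6 states with every (state, symbol) defined. Accept strings end in {1,2}, Reject strings end in {0,3,4,5}; accept={1,2}.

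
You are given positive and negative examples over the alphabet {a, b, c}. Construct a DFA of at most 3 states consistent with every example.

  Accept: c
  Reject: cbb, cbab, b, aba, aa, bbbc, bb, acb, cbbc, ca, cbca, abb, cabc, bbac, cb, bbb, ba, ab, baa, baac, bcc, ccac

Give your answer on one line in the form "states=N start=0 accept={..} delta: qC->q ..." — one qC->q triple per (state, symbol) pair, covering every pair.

State merging on the prefix tree: take the shortest (then alphabetical) example prefix whose next move is undefined and point that move at state 0, else 1, else 2, ...; a target is out if some Accept/Reject pair would then sit in one state with the same input left (inseparable). If every existing state is out, open a new one.
a: 0a undefined. 0a->0: ok.
b: 0b undefined. 0b->0: no, c/bbbc meet in 0 with "c" left. Open state 1: 0b->1.
c: 0c undefined. 0c->0: no, c/aa meet in 0. 0c->1: no, c/b meet in 1. Open state 2: 0c->2.
ba: 1a undefined. 1a->0: no, c/baac meet in 2. 1a->1: ok.
bb: 1b undefined. 1b->0: no, c/bbac meet in 2. 1b->1: ok.
bc: 1c undefined. 1c->0: no, c/bcc meet in 2. 1c->1: ok.
ca: 2a undefined. 2a->0: ok.
cb: 2b undefined. 2b->0: ok.
cc: 2c undefined. 2c->0: no, c/ccac meet in 2. 2c->1: ok.
All examples now run through 3 states with every (state, symbol) defined. Accept strings end in {2}, Reject strings end in {0,1}; accept={2}.

states=3 start=0 accept={2} delta: 0a->0 0b->1 0c->2 1a->1 1b->1 1c->1 2a->0 2b->0 2c->1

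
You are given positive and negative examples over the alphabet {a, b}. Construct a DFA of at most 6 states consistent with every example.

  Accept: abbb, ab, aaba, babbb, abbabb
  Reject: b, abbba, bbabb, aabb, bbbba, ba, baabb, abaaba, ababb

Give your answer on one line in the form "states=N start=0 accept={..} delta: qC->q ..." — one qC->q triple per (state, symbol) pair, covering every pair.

Fold the examples into a partial DFA from state 0: repeatedly fix the first undefined (state, symbol) met by the shortest-then-alphabetical prefix, trying targets in increasing order and rejecting any under which an Accept and a Reject string meet in one state with the same remainder; add a state when all current targets are rejected. Accepting states are where Accept strings end.
a: 0a undefined. 0a->0: no, ab/b meet in 0 with "b" left. Open state 1: 0a->1.
b: 0b undefined. 0b->0: ok.
aa: 1a undefined. 1a->0: no, aaba/bbbba meet in 1. 1a->1: ok.
ab: 1b undefined. 1b->0: no, abbb/b meet in 0. 1b->1: no, abbb/abbba meet in 1. Open state 2: 1b->2.
aba: 2a undefined. 2a->0: no, aaba/b meet in 0. 2a->1: no, aaba/bbbba meet in 1. 2a->2: no, abbb/ababb meet in 2 with "bb" left. Open state 3: 2a->3.
abb: 2b undefined. 2b->0: no, abbb/b meet in 0. 2b->1: no, aaba/abbba meet in 3. 2b->2: no, abbb/bbabb meet in 2. 2b->3: no, aaba/bbabb meet in 3. Open state 4: 2b->4.
abaa: 3a undefined. 3a->0: ok.
abab: 3b undefined. 3b->0: ok.
abba: 4a undefined. 4a->0: no, abbabb/b meet in 0. 4a->1: no, abbabb/bbabb meet in 4. 4a->2: ok.
abbb: 4b undefined. 4b->0: no, abbb/b meet in 0. 4b->1: no, abbb/abbba meet in 1. 4b->2: no, aaba/abbba meet in 3. 4b->3: ok.
All examples now run through 5 states with every (state, symbol) defined. Accept strings end in {2,3}, Reject strings end in {0,1,4}; accept={2,3}.

states=5 start=0 accept={2,3} delta: 0a->1 0b->0 1a->1 1b->2 2a->3 2b->4 3a->0 3b->0 4a->2 4b->3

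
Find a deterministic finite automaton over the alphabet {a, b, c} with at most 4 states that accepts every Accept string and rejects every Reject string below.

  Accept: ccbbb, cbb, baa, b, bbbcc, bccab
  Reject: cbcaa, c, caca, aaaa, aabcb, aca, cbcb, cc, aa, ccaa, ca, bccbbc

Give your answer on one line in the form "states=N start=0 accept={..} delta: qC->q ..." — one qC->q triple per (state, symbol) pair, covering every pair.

State merging on the prefix tree: take the shortest (then alphabetical) example prefix whose next move is undefined and point that move at state 0, else 1, else 2, ...; a target is out if some Accept/Reject pair would then sit in one state with the same input left (inseparable). If every existing state is out, open a new one.
a: 0a undefined. 0a->0: ok.
b: 0b undefined. 0b->0: no, baa/aaaa meet in 0. Open state 1: 0b->1.
c: 0c undefined. 0c->0: ok.
ba: 1a undefined. 1a->0: no, baa/c meet in 0. 1a->1: ok.
bb: 1b undefined. 1b->0: no, cbb/c meet in 0. 1b->1: ok.
bc: 1c undefined. 1c->0: no, ccbbb/aabcb meet in 1. 1c->1: no, ccbbb/cbcaa meet in 1. Open state 2: 1c->2.
bcc: 2c undefined. 2c->0: no, bbbcc/c meet in 0. 2c->1: ok.
cbca: 2a undefined. 2a->0: ok.
cbcb: 2b undefined. 2b->0: ok.
All examples now run through 3 states with every (state, symbol) defined. Accept strings end in {1}, Reject strings end in {0,2}; accept={1}.

states=3 start=0 accept={1} delta: 0a->0 0b->1 0c->0 1a->1 1b->1 1c->2 2a->0 2b->0 2c->1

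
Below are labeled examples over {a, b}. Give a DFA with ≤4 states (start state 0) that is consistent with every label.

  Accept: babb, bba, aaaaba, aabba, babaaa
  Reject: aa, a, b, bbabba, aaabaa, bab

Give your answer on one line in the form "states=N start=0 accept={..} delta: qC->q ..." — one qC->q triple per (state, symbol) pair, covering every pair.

states=4 start=0 accept={2} delta: 0a->0 0b->1 1a->2 1b->1 2a->1 2b->3 3a->2 3b->2

Grow the machine one transition at a time. Run the examples from 0; the earliest place one falls off (shortest prefix, ties alphabetical) gets sent to the lowest-numbered state that keeps every Accept/Reject pair distinguishable — a pair clashes when both reach the same state with identical unread suffix — and to a fresh state only if none does.
a: 0a undefined. 0a->0: ok.
b: 0b undefined. 0b->0: no, babb/aa meet in 0. Open state 1: 0b->1.
ba: 1a undefined. 1a->0: no, aaaaba/aa meet in 0. 1a->1: no, aaaaba/b meet in 1. Open state 2: 1a->2.
bb: 1b undefined. 1b->0: no, bba/aa meet in 0. 1b->1: ok.
bab: 2b undefined. 2b->0: no, babb/b meet in 1. 2b->1: no, babb/b meet in 1. 2b->2: no, babb/bab meet in 2. Open state 3: 2b->3.
baba: 3a undefined. 3a->0: no, babaaa/aa meet in 0. 3a->1: no, babaaa/aaabaa meet in 2 with "a" left. 3a->2: ok.
babb: 3b undefined. 3b->0: no, babb/aa meet in 0. 3b->1: no, babb/b meet in 1. 3b->2: ok.
babaa: 2a undefined. 2a->0: no, babaaa/aa meet in 0. 2a->1: ok.
All examples now run through 4 states with every (state, symbol) defined. Accept strings end in {2}, Reject strings end in {0,1,3}; accept={2}.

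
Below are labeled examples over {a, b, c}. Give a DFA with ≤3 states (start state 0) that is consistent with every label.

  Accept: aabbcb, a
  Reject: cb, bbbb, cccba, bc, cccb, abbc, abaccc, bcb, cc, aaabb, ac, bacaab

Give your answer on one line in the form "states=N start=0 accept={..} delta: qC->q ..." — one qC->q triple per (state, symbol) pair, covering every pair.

states=3 start=0 accept={0} delta: 0a->0 0b->1 0c->1 1a->0 1b->2 1c->1 2a->1 2b->0 2c->2

Grow the machine one transition at a time. Run the examples from 0; the earliest place one falls off (shortest prefix, ties alphabetical) gets sent to the lowest-numbered state that keeps every Accept/Reject pair distinguishable — a pair clashes when both reach the same state with identical unread suffix — and to a fresh state only if none does.
a: 0a undefined. 0a->0: ok.
b: 0b undefined. 0b->0: no, aabbcb/cb meet in 0 with "cb" left. Open state 1: 0b->1.
c: 0c undefined. 0c->0: no, a/cc meet in 0. 0c->1: ok.
ba: 1a undefined. 1a->0: ok.
bb: 1b undefined. 1b->0: no, aabbcb/cb meet in 0. 1b->1: no, aabbcb/bcb meet in 1 with "cb" left. Open state 2: 1b->2.
bc: 1c undefined. 1c->0: no, a/bc meet in 0. 1c->1: ok.
bbb: 2b undefined. 2b->0: ok.
abbc: 2c undefined. 2c->0: no, aabbcb/bbbb meet in 1. 2c->1: no, aabbcb/cb meet in 2. 2c->2: ok.
cccba: 2a undefined. 2a->0: no, aabbcb/cccba meet in 0. 2a->1: ok.
All examples now run through 3 states with every (state, symbol) defined. Accept strings end in {0}, Reject strings end in {1,2}; accept={0}.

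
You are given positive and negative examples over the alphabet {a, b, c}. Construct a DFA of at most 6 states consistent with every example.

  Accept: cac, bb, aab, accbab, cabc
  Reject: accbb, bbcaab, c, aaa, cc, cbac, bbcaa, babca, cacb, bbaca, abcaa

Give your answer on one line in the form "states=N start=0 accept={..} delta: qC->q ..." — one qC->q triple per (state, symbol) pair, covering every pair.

states=5 start=0 accept={1,4} delta: 0a->0 0b->1 0c->2 1a->0 1b->1 1c->2 2a->3 2b->0 2c->3 3a->2 3b->4 3c->4 4a->0 4b->0 4c->1

Fold the examples into a partial DFA from state 0: repeatedly fix the first undefined (state, symbol) met by the shortest-then-alphabetical prefix, trying targets in increasing order and rejecting any under which an Accept and a Reject string meet in one state with the same remainder; add a state when all current targets are rejected. Accepting states are where Accept strings end.
a: 0a undefined. 0a->0: ok.
b: 0b undefined. 0b->0: no, bb/aaa meet in 0. Open state 1: 0b->1.
c: 0c undefined. 0c->0: no, cac/c meet in 0. 0c->1: no, aab/c meet in 1. Open state 2: 0c->2.
ba: 1a undefined. 1a->0: ok.
bb: 1b undefined. 1b->0: no, bb/aaa meet in 0. 1b->1: ok.
ca: 2a undefined. 2a->0: no, cac/c meet in 2. 2a->1: no, bb/bbaca meet in 1. 2a->2: no, cac/cc meet in 2 with "c" left. Open state 3: 2a->3.
cb: 2b undefined. 2b->0: ok.
cc: 2c undefined. 2c->0: no, bb/accbb meet in 1. 2c->1: no, bb/accbb meet in 1. 2c->2: no, bb/accbb meet in 1. 2c->3: ok.
abc: 1c undefined. 1c->0: no, bb/bbcaab meet in 1. 1c->1: no, bb/bbcaab meet in 1. 1c->2: ok.
cab: 3b undefined. 3b->0: no, bb/accbb meet in 1. 3b->1: no, bb/accbb meet in 1. 3b->2: no, accbab/c meet in 2. 3b->3: no, accbab/bbcaab meet in 3 with "ab" left. Open state 4: 3b->4.
cac: 3c undefined. 3c->0: no, cac/aaa meet in 0. 3c->1: no, cac/cacb meet in 1. 3c->2: no, cac/c meet in 2. 3c->3: no, cac/cc meet in 3. 3c->4: ok.
cabc: 4c undefined. 4c->0: no, cabc/aaa meet in 0. 4c->1: ok.
cacb: 4b undefined. 4b->0: ok.
abcaa: 3a undefined. 3a->0: no, bb/bbcaab meet in 1. 3a->1: no, bb/bbcaab meet in 1. 3a->2: ok.
accba: 4a undefined. 4a->0: ok.
All examples now run through 5 states with every (state, symbol) defined. Accept strings end in {1,4}, Reject strings end in {0,2,3}; accept={1,4}.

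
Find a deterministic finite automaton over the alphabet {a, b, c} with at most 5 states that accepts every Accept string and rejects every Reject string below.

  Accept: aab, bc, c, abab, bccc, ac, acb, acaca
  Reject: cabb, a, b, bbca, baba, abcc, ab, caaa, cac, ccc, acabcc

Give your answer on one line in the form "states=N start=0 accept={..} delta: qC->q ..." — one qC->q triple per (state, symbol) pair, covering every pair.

Grow the machine one transition at a time. Run the examples from 0; the earliest place one falls off (shortest prefix, ties alphabetical) gets sent to the lowest-numbered state that keeps every Accept/Reject pair distinguishable — a pair clashes when both reach the same state with identical unread suffix — and to a fresh state only if none does.
a: 0a undefined. 0a->0: no, aab/b meet in 0 with "b" left. Open state 1: 0a->1.
b: 0b undefined. 0b->0: no, bccc/ccc meet in 0 with "ccc" left. 0b->1: ok.
c: 0c undefined. 0c->0: no, bc/cac meet in 1 with "c" left. 0c->1: no, c/a meet in 1. Open state 2: 0c->2.
aa: 1a undefined. 1a->0: no, aab/a meet in 1. 1a->1: no, aab/ab meet in 1 with "b" left. 1a->2: ok.
ab: 1b undefined. 1b->0: no, abab/ab meet in 0. 1b->1: ok.
ac: 1c undefined. 1c->0: no, c/abcc meet in 2. 1c->1: no, bc/a meet in 1. 1c->2: no, bccc/ccc meet in 2 with "cc" left. Open state 3: 1c->3.
ca: 2a undefined. 2a->0: no, c/caaa meet in 2. 2a->1: no, bc/cac meet in 3. 2a->2: no, c/caaa meet in 2. 2a->3: ok.
cc: 2c undefined. 2c->0: no, c/ccc meet in 2. 2c->1: no, bc/ccc meet in 3. 2c->2: no, c/ccc meet in 2. 2c->3: ok.
aab: 2b undefined. 2b->0: ok.
aca: 3a undefined. 3a->0: no, aab/bbca meet in 0. 3a->1: no, c/caaa meet in 2. 3a->2: no, bc/caaa meet in 3. 3a->3: no, bc/bbca meet in 3. Open state 4: 3a->4.
acb: 3b undefined. 3b->0: ok.
bcc: 3c undefined. 3c->0: no, aab/abcc meet in 0. 3c->1: ok.
acab: 4b undefined. 4b->0: no, bc/acabcc meet in 3. 4b->1: ok.
acac: 4c undefined. 4c->0: no, acaca/cabb meet in 1. 4c->1: ok.
caaa: 4a undefined. 4a->0: no, aab/caaa meet in 0. 4a->1: ok.
All examples now run through 5 states with every (state, symbol) defined. Accept strings end in {0,2,3}, Reject strings end in {1,4}; accept={0,2,3}.

states=5 start=0 accept={0,2,3} delta: 0a->1 0b->1 0c->2 1a->2 1b->1 1c->3 2a->3 2b->0 2c->3 3a->4 3b->0 3c->1 4a->1 4b->1 4c->1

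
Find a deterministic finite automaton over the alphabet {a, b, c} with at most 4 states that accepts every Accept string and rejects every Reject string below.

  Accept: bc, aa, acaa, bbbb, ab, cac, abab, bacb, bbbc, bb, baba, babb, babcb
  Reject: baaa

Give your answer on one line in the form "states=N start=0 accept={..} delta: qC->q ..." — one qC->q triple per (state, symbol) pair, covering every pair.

states=3 start=0 accept={0,1} delta: 0a->0 0b->1 0c->0 1a->2 1b->0 1c->0 2a->1 2b->0 2c->0

Fold the examples into a partial DFA from state 0: repeatedly fix the first undefined (state, symbol) met by the shortest-then-alphabetical prefix, trying targets in increasing order and rejecting any under which an Accept and a Reject string meet in one state with the same remainder; add a state when all current targets are rejected. Accepting states are where Accept strings end.
a: 0a undefined. 0a->0: ok.
b: 0b undefined. 0b->0: no, aa/baaa meet in 0. Open state 1: 0b->1.
c: 0c undefined. 0c->0: ok.
ba: 1a undefined. 1a->0: no, aa/baaa meet in 0. 1a->1: no, ab/baaa meet in 1. Open state 2: 1a->2.
bb: 1b undefined. 1b->0: ok.
bc: 1c undefined. 1c->0: ok.
baa: 2a undefined. 2a->0: no, bc/baaa meet in 0. 2a->1: ok.
bab: 2b undefined. 2b->0: ok.
bac: 2c undefined. 2c->0: ok.
All examples now run through 3 states with every (state, symbol) defined. Accept strings end in {0,1}, Reject strings end in {2}; accept={0,1}.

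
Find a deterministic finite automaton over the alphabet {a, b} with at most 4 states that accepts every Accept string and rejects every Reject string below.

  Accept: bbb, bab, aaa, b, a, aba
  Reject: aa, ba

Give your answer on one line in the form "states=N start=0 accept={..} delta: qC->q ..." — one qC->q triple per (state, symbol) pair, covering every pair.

states=2 start=0 accept={1} delta: 0a->1 0b->1 1a->0 1b->0

State merging on the prefix tree: take the shortest (then alphabetical) example prefix whose next move is undefined and point that move at state 0, else 1, else 2, ...; a target is out if some Accept/Reject pair would then sit in one state with the same input left (inseparable). If every existing state is out, open a new one.
a: 0a undefined. 0a->0: no, aaa/aa meet in 0. Open state 1: 0a->1.
b: 0b undefined. 0b->0: no, a/ba meet in 1. 0b->1: ok.
aa: 1a undefined. 1a->0: ok.
ab: 1b undefined. 1b->0: ok.
All examples now run through 2 states with every (state, symbol) defined. Accept strings end in {1}, Reject strings end in {0}; accept={1}.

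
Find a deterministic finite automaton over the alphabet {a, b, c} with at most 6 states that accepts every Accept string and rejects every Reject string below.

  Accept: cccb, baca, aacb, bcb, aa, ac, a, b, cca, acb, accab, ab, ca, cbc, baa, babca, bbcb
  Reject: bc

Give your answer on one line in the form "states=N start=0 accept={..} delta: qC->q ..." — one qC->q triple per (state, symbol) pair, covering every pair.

Grow the machine one transition at a time. Run the examples from 0; the earliest place one falls off (shortest prefix, ties alphabetical) gets sent to the lowest-numbered state that keeps every Accept/Reject pair distinguishable — a pair clashes when both reach the same state with identical unread suffix — and to a fresh state only if none does.
a: 0a undefined. 0a->0: ok.
b: 0b undefined. 0b->0: no, ac/bc meet in 0 with "c" left. Open state 1: 0b->1.
c: 0c undefined. 0c->0: no, cbc/bc meet in 1 with "c" left. 0c->1: ok.
ba: 1a undefined. 1a->0: ok.
bb: 1b undefined. 1b->0: ok.
bc: 1c undefined. 1c->0: no, cccb/bc meet in 0. 1c->1: no, ac/bc meet in 1. Open state 2: 1c->2.
bcb: 2b undefined. 2b->0: ok.
cca: 2a undefined. 2a->0: ok.
ccc: 2c undefined. 2c->0: ok.
All examples now run through 3 states with every (state, symbol) defined. Accept strings end in {0,1}, Reject strings end in {2}; accept={0,1}.

states=3 start=0 accept={0,1} delta: 0a->0 0b->1 0c->1 1a->0 1b->0 1c->2 2a->0 2b->0 2c->0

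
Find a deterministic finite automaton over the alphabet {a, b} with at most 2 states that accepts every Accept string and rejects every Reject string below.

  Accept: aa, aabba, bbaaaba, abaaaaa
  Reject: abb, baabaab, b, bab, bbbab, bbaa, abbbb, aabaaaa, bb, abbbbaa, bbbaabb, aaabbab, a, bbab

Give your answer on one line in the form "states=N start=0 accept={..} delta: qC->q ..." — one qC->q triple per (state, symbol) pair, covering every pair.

states=2 start=0 accept={0} delta: 0a->1 0b->1 1a->0 1b->1

State merging on the prefix tree: take the shortest (then alphabetical) example prefix whose next move is undefined and point that move at state 0, else 1, else 2, ...; a target is out if some Accept/Reject pair would then sit in one state with the same input left (inseparable). If every existing state is out, open a new one.
a: 0a undefined. 0a->0: no, aa/a meet in 0. Open state 1: 0a->1.
b: 0b undefined. 0b->0: no, aa/bbaa meet in 1 with "a" left. 0b->1: ok.
aa: 1a undefined. 1a->0: ok.
ab: 1b undefined. 1b->0: no, aa/bbaa meet in 0. 1b->1: ok.
All examples now run through 2 states with every (state, symbol) defined. Accept strings end in {0}, Reject strings end in {1}; accept={0}.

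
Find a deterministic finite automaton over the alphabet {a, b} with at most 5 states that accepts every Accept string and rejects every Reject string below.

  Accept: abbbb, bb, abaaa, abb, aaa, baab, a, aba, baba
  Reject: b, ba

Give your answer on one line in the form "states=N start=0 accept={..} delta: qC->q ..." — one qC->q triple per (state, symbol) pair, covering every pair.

State merging on the prefix tree: take the shortest (then alphabetical) example prefix whose next move is undefined and point that move at state 0, else 1, else 2, ...; a target is out if some Accept/Reject pair would then sit in one state with the same input left (inseparable). If every existing state is out, open a new one.
a: 0a undefined. 0a->0: no, aba/ba meet in 0 with "ba" left. Open state 1: 0a->1.
b: 0b undefined. 0b->0: no, bb/b meet in 0. 0b->1: no, a/b meet in 1. Open state 2: 0b->2.
aa: 1a undefined. 1a->0: ok.
ab: 1b undefined. 1b->0: no, abb/b meet in 2. 1b->1: ok.
ba: 2a undefined. 2a->0: no, abaaa/ba meet in 0. 2a->1: no, abbbb/ba meet in 1. 2a->2: ok.
bb: 2b undefined. 2b->0: ok.
All examples now run through 3 states with every (state, symbol) defined. Accept strings end in {0,1}, Reject strings end in {2}; accept={0,1}.

states=3 start=0 accept={0,1} delta: 0a->1 0b->2 1a->0 1b->1 2a->2 2b->0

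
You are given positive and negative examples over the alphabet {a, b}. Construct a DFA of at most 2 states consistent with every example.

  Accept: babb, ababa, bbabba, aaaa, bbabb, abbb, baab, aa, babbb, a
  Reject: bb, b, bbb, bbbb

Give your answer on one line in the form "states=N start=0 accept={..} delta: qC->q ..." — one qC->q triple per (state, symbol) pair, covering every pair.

states=2 start=0 accept={1} delta: 0a->1 0b->0 1a->1 1b->1

Fold the examples into a partial DFA from state 0: repeatedly fix the first undefined (state, symbol) met by the shortest-then-alphabetical prefix, trying targets in increasing order and rejecting any under which an Accept and a Reject string meet in one state with the same remainder; add a state when all current targets are rejected. Accepting states are where Accept strings end.
a: 0a undefined. 0a->0: no, abbb/bbb meet in 0 with "bbb" left. Open state 1: 0a->1.
b: 0b undefined. 0b->0: ok.
aa: 1a undefined. 1a->0: no, aaaa/bb meet in 0. 1a->1: ok.
ab: 1b undefined. 1b->0: no, babb/bb meet in 0. 1b->1: ok.
All examples now run through 2 states with every (state, symbol) defined. Accept strings end in {1}, Reject strings end in {0}; accept={1}.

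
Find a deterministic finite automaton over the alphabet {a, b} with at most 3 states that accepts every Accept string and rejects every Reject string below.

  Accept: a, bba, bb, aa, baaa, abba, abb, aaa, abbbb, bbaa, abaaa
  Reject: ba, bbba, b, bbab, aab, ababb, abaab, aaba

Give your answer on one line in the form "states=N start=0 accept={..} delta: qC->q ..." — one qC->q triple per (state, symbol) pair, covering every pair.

Fold the examples into a partial DFA from state 0: repeatedly fix the first undefined (state, symbol) met by the shortest-then-alphabetical prefix, trying targets in increasing order and rejecting any under which an Accept and a Reject string meet in one state with the same remainder; add a state when all current targets are rejected. Accepting states are where Accept strings end.
a: 0a undefined. 0a->0: ok.
b: 0b undefined. 0b->0: no, a/ba meet in 0. Open state 1: 0b->1.
ba: 1a undefined. 1a->0: no, a/ba meet in 0. 1a->1: no, bb/abaab meet in 1 with "b" left. Open state 2: 1a->2.
bb: 1b undefined. 1b->0: ok.
baa: 2a undefined. 2a->0: ok.
abab: 2b undefined. 2b->0: ok.
All examples now run through 3 states with every (state, symbol) defined. Accept strings end in {0}, Reject strings end in {1,2}; accept={0}.

states=3 start=0 accept={0} delta: 0a->0 0b->1 1a->2 1b->0 2a->0 2b->0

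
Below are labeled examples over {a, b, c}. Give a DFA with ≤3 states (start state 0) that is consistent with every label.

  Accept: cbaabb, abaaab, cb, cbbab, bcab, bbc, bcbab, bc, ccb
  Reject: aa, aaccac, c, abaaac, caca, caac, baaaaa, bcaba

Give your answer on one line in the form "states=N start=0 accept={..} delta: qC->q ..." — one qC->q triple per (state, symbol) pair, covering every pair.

states=2 start=0 accept={1} delta: 0a->0 0b->1 0c->0 1a->0 1b->1 1c->1

Fold the examples into a partial DFA from state 0: repeatedly fix the first undefined (state, symbol) met by the shortest-then-alphabetical prefix, trying targets in increasing order and rejecting any under which an Accept and a Reject string meet in one state with the same remainder; add a state when all current targets are rejected. Accepting states are where Accept strings end.
a: 0a undefined. 0a->0: ok.
b: 0b undefined. 0b->0: no, abaaab/aa meet in 0. Open state 1: 0b->1.
c: 0c undefined. 0c->0: ok.
ba: 1a undefined. 1a->0: ok.
bb: 1b undefined. 1b->0: no, cbaabb/aa meet in 0. 1b->1: ok.
bc: 1c undefined. 1c->0: no, bbc/aa meet in 0. 1c->1: ok.
All examples now run through 2 states with every (state, symbol) defined. Accept strings end in {1}, Reject strings end in {0}; accept={1}.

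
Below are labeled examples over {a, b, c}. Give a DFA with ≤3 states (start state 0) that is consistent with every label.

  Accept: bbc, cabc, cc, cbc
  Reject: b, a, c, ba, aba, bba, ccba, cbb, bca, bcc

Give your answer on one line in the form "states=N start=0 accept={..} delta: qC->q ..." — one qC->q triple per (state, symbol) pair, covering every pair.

states=3 start=0 accept={2} delta: 0a->0 0b->1 0c->1 1a->0 1b->1 1c->2 2a->0 2b->0 2c->0

Fold the examples into a partial DFA from state 0: repeatedly fix the first undefined (state, symbol) met by the shortest-then-alphabetical prefix, trying targets in increasing order and rejecting any under which an Accept and a Reject string meet in one state with the same remainder; add a state when all current targets are rejected. Accepting states are where Accept strings end.
a: 0a undefined. 0a->0: ok.
b: 0b undefined. 0b->0: no, bbc/c meet in 0 with "c" left. Open state 1: 0b->1.
c: 0c undefined. 0c->0: no, cc/a meet in 0. 0c->1: ok.
ba: 1a undefined. 1a->0: ok.
bb: 1b undefined. 1b->0: no, bbc/b meet in 1. 1b->1: ok.
bc: 1c undefined. 1c->0: no, bbc/a meet in 0. 1c->1: no, bbc/b meet in 1. Open state 2: 1c->2.
bca: 2a undefined. 2a->0: ok.
bcc: 2c undefined. 2c->0: ok.
ccb: 2b undefined. 2b->0: ok.
All examples now run through 3 states with every (state, symbol) defined. Accept strings end in {2}, Reject strings end in {0,1}; accept={2}.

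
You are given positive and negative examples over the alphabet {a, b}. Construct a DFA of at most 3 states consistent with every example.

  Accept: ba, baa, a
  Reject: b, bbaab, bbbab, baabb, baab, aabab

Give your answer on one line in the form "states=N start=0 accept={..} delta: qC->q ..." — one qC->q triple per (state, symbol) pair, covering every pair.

states=2 start=0 accept={0} delta: 0a->0 0b->1 1a->0 1b->1

Fold the examples into a partial DFA from state 0: repeatedly fix the first undefined (state, symbol) met by the shortest-then-alphabetical prefix, trying targets in increasing order and rejecting any under which an Accept and a Reject string meet in one state with the same remainder; add a state when all current targets are rejected. Accepting states are where Accept strings end.
a: 0a undefined. 0a->0: ok.
b: 0b undefined. 0b->0: no, ba/b meet in 0. Open state 1: 0b->1.
ba: 1a undefined. 1a->0: ok.
bb: 1b undefined. 1b->0: no, ba/baabb meet in 0. 1b->1: ok.
All examples now run through 2 states with every (state, symbol) defined. Accept strings end in {0}, Reject strings end in {1}; accept={0}.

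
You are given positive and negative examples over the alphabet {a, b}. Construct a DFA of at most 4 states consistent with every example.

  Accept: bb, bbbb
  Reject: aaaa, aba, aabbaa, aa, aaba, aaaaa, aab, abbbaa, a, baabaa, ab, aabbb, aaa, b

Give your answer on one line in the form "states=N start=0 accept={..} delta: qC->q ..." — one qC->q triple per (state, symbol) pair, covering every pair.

Grow the machine one transition at a time. Run the examples from 0; the earliest place one falls off (shortest prefix, ties alphabetical) gets sent to the lowest-numbered state that keeps every Accept/Reject pair distinguishable — a pair clashes when both reach the same state with identical unread suffix — and to a fresh state only if none does.
a: 0a undefined. 0a->0: ok.
b: 0b undefined. 0b->0: no, bb/aaaa meet in 0. Open state 1: 0b->1.
ba: 1a undefined. 1a->0: ok.
bb: 1b undefined. 1b->0: no, bb/aaaa meet in 0. 1b->1: no, bb/aab meet in 1. Open state 2: 1b->2.
bbb: 2b undefined. 2b->0: no, bbbb/aab meet in 1. 2b->1: ok.
aabba: 2a undefined. 2a->0: ok.
All examples now run through 3 states with every (state, symbol) defined. Accept strings end in {2}, Reject strings end in {0,1}; accept={2}.

states=3 start=0 accept={2} delta: 0a->0 0b->1 1a->0 1b->2 2a->0 2b->1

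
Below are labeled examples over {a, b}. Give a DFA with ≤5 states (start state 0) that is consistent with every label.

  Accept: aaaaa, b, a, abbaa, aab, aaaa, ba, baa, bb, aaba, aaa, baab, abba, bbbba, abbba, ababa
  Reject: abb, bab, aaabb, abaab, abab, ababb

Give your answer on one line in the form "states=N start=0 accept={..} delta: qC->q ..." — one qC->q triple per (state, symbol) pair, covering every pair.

Grow the machine one transition at a time. Run the examples from 0; the earliest place one falls off (shortest prefix, ties alphabetical) gets sent to the lowest-numbered state that keeps every Accept/Reject pair distinguishable — a pair clashes when both reach the same state with identical unread suffix — and to a fresh state only if none does.
a: 0a undefined. 0a->0: no, bb/abb meet in 0 with "bb" left. Open state 1: 0a->1.
b: 0b undefined. 0b->0: ok.
aa: 1a undefined. 1a->0: ok.
ab: 1b undefined. 1b->0: no, b/abb meet in 0. 1b->1: no, aaaaa/abb meet in 1. Open state 2: 1b->2.
aba: 2a undefined. 2a->0: no, b/abab meet in 0. 2a->1: no, b/abaab meet in 0. 2a->2: ok.
abb: 2b undefined. 2b->0: no, b/abb meet in 0. 2b->1: no, aaaaa/abb meet in 1. 2b->2: no, abbaa/abb meet in 2. Open state 3: 2b->3.
abba: 3a undefined. 3a->0: ok.
abbb: 3b undefined. 3b->0: no, b/ababb meet in 0. 3b->1: no, aaaaa/ababb meet in 1. 3b->2: no, abbba/bab meet in 2. 3b->3: ok.
All examples now run through 4 states with every (state, symbol) defined. Accept strings end in {0,1}, Reject strings end in {2,3}; accept={0,1}.

states=4 start=0 accept={0,1} delta: 0a->1 0b->0 1a->0 1b->2 2a->2 2b->3 3a->0 3b->3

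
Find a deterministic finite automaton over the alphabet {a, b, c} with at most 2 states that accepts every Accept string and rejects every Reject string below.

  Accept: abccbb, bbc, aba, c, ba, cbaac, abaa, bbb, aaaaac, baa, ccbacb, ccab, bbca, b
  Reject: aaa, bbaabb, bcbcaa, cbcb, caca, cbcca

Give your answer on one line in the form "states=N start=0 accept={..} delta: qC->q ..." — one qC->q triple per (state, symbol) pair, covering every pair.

states=2 start=0 accept={1} delta: 0a->0 0b->1 0c->1 1a->1 1b->0 1c->0

State merging on the prefix tree: take the shortest (then alphabetical) example prefix whose next move is undefined and point that move at state 0, else 1, else 2, ...; a target is out if some Accept/Reject pair would then sit in one state with the same input left (inseparable). If every existing state is out, open a new one.
a: 0a undefined. 0a->0: ok.
b: 0b undefined. 0b->0: no, aba/aaa meet in 0. Open state 1: 0b->1.
c: 0c undefined. 0c->0: no, c/aaa meet in 0. 0c->1: ok.
ba: 1a undefined. 1a->0: no, aba/aaa meet in 0. 1a->1: ok.
bb: 1b undefined. 1b->0: ok.
bc: 1c undefined. 1c->0: ok.
All examples now run through 2 states with every (state, symbol) defined. Accept strings end in {1}, Reject strings end in {0}; accept={1}.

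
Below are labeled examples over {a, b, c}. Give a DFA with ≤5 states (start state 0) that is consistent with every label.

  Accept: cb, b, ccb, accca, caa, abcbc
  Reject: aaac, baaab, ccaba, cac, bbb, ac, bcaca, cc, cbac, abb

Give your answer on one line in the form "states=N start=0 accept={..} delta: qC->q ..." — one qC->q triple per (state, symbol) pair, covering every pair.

Fold the examples into a partial DFA from state 0: repeatedly fix the first undefined (state, symbol) met by the shortest-then-alphabetical prefix, trying targets in increasing order and rejecting any under which an Accept and a Reject string meet in one state with the same remainder; add a state when all current targets are rejected. Accepting states are where Accept strings end.
a: 0a undefined. 0a->0: ok.
b: 0b undefined. 0b->0: no, b/baaab meet in 0. Open state 1: 0b->1.
c: 0c undefined. 0c->0: no, accca/aaac meet in 0. 0c->1: no, cb/abb meet in 1 with "b" left. Open state 2: 0c->2.
ba: 1a undefined. 1a->0: no, b/baaab meet in 1. 1a->1: ok.
bb: 1b undefined. 1b->0: no, b/bbb meet in 1. 1b->1: no, b/baaab meet in 1. 1b->2: no, cb/bbb meet in 2 with "b" left. Open state 3: 1b->3.
bc: 1c undefined. 1c->0: ok.
ca: 2a undefined. 2a->0: no, caa/bcaca meet in 0. 2a->1: no, b/bcaca meet in 1. 2a->2: no, caa/aaac meet in 2. 2a->3: ok.
cb: 2b undefined. 2b->0: ok.
cc: 2c undefined. 2c->0: no, cb/cc meet in 0. 2c->1: no, b/cc meet in 1. 2c->2: no, accca/baaab meet in 3. 2c->3: no, ccb/bbb meet in 3 with "b" left. Open state 4: 2c->4.
bbb: 3b undefined. 3b->0: no, cb/bbb meet in 0. 3b->1: no, b/bbb meet in 1. 3b->2: ok.
caa: 3a undefined. 3a->0: ok.
cac: 3c undefined. 3c->0: no, cb/cac meet in 0. 3c->1: no, b/cac meet in 1. 3c->2: ok.
cca: 4a undefined. 4a->0: no, b/ccaba meet in 1. 4a->1: no, cb/ccaba meet in 0. 4a->2: no, cb/ccaba meet in 0. 4a->3: ok.
ccb: 4b undefined. 4b->0: ok.
accc: 4c undefined. 4c->0: ok.
All examples now run through 5 states with every (state, symbol) defined. Accept strings end in {0,1}, Reject strings end in {2,3,4}; accept={0,1}.

states=5 start=0 accept={0,1} delta: 0a->0 0b->1 0c->2 1a->1 1b->3 1c->0 2a->3 2b->0 2c->4 3a->0 3b->2 3c->2 4a->3 4b->0 4c->0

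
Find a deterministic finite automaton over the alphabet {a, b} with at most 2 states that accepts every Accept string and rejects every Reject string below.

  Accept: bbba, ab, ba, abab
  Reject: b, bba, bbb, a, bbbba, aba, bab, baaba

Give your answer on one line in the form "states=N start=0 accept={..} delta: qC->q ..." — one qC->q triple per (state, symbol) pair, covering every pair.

State merging on the prefix tree: take the shortest (then alphabetical) example prefix whose next move is undefined and point that move at state 0, else 1, else 2, ...; a target is out if some Accept/Reject pair would then sit in one state with the same input left (inseparable). If every existing state is out, open a new one.
a: 0a undefined. 0a->0: no, ab/b meet in 0 with "b" left. Open state 1: 0a->1.
b: 0b undefined. 0b->0: no, bbba/bba meet in 1. 0b->1: ok.
ab: 1b undefined. 1b->0: ok.
ba: 1a undefined. 1a->0: ok.
All examples now run through 2 states with every (state, symbol) defined. Accept strings end in {0}, Reject strings end in {1}; accept={0}.

states=2 start=0 accept={0} delta: 0a->1 0b->1 1a->0 1b->0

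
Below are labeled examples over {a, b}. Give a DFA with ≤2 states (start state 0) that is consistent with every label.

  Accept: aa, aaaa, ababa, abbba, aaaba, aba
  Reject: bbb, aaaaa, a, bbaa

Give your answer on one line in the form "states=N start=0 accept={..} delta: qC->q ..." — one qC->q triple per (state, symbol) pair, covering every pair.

Grow the machine one transition at a time. Run the examples from 0; the earliest place one falls off (shortest prefix, ties alphabetical) gets sent to the lowest-numbered state that keeps every Accept/Reject pair distinguishable — a pair clashes when both reach the same state with identical unread suffix — and to a fresh state only if none does.
a: 0a undefined. 0a->0: no, aa/aaaaa meet in 0. Open state 1: 0a->1.
b: 0b undefined. 0b->0: no, aa/bbaa meet in 1 with "a" left. 0b->1: ok.
aa: 1a undefined. 1a->0: ok.
ab: 1b undefined. 1b->0: no, aa/bbaa meet in 0. 1b->1: ok.
All examples now run through 2 states with every (state, symbol) defined. Accept strings end in {0}, Reject strings end in {1}; accept={0}.

states=2 start=0 accept={0} delta: 0a->1 0b->1 1a->0 1b->1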